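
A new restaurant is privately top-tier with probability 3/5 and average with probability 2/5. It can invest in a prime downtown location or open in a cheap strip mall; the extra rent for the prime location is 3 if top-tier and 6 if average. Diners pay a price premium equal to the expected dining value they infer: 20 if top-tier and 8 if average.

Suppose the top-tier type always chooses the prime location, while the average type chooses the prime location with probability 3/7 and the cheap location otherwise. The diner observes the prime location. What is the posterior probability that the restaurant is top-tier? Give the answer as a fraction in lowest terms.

P(the prime location) = (3/5)·1 + (2/5)·(3/7) = 27/35.
By Bayes' rule, P(top-tier | the prime location) = (3/5) / (27/35) = 7/9.

7/9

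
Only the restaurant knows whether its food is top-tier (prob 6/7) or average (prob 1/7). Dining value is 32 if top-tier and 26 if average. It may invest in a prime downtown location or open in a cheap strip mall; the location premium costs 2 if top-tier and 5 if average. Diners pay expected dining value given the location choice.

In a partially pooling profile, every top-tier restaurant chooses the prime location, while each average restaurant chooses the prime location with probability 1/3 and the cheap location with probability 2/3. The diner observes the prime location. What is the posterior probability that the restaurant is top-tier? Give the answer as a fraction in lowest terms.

18/19

P(the prime location) = (6/7)·1 + (1/7)·(1/3) = 19/21.
By Bayes' rule, P(top-tier | the prime location) = (6/7) / (19/21) = 18/19.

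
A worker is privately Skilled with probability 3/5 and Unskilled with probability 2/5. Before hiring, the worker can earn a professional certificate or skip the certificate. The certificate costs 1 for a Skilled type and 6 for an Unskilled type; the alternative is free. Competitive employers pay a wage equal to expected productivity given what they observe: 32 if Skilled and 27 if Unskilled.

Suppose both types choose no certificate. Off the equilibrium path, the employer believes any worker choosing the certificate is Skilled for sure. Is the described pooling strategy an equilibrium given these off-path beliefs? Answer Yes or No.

On path, the employer holds the prior and pays 3/5·32 + 2/5·27 = 30. Off path (the certificate), believing Skilled, it pays 32.
Skilled: no certificate nets 30; the certificate nets 32 − 1 = 31. Skilled would deviate.
Unskilled: no certificate nets 30; the certificate nets 32 − 6 = 26. Unskilled stays.
A type deviates, so pooling fails.

No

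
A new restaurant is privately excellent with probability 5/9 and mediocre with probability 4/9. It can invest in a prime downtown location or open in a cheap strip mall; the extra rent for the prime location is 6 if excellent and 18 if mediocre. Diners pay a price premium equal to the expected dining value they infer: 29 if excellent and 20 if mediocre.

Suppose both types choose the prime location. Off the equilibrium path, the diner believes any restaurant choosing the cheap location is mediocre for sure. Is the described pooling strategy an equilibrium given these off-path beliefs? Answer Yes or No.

On path, the diner holds the prior and pays 5/9·29 + 4/9·20 = 25. Off path (the cheap location), believing mediocre, it pays 20.
excellent: the prime location nets 25 − 6 = 19; the cheap location nets 20. excellent would deviate.
mediocre: the prime location nets 25 − 18 = 7; the cheap location nets 20. mediocre would deviate.
A type deviates, so pooling fails.

No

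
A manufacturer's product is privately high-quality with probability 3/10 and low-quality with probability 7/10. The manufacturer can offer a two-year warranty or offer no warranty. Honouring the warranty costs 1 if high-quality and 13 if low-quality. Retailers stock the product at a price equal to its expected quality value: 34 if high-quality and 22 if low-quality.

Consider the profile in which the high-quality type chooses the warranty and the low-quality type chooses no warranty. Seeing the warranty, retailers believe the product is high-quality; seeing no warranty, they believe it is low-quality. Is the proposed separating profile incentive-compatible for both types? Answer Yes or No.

Under these beliefs, the warranty earns price 34 and no warranty earns price 22.
high-quality: the warranty nets 34 − 1 = 33; no warranty nets 22. high-quality prefers the warranty.
low-quality: the warranty nets 34 − 13 = 21; no warranty nets 22. low-quality prefers no warranty.
Neither type deviates, so the separating profile is an equilibrium.

Yes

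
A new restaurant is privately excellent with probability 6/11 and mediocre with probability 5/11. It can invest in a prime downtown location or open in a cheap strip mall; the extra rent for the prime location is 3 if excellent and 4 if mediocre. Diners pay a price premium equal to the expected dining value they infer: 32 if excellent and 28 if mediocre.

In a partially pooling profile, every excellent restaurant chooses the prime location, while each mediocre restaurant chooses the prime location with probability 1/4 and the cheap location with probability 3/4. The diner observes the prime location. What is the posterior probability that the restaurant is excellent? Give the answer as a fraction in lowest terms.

P(the prime location) = (6/11)·1 + (5/11)·(1/4) = 29/44.
By Bayes' rule, P(excellent | the prime location) = (6/11) / (29/44) = 24/29.

24/29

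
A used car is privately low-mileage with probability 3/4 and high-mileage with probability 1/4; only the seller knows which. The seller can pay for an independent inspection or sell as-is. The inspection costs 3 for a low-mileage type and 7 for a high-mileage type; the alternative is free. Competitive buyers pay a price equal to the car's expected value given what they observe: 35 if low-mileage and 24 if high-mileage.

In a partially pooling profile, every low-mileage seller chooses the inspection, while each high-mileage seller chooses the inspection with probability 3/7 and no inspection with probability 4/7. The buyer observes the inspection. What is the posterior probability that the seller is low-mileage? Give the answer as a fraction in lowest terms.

P(the inspection) = (3/4)·1 + (1/4)·(3/7) = 6/7.
By Bayes' rule, P(low-mileage | the inspection) = (3/4) / (6/7) = 7/8.

7/8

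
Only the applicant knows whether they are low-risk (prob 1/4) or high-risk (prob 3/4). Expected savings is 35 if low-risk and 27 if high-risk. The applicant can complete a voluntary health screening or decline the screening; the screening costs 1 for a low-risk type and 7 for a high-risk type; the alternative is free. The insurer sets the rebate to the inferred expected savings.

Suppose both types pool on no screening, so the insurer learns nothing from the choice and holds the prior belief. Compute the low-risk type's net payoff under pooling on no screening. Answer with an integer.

29

Pooled rebate = 1/4·35 + 3/4·27 = 29.
low-risk pays no cost for no screening, so net payoff = 29.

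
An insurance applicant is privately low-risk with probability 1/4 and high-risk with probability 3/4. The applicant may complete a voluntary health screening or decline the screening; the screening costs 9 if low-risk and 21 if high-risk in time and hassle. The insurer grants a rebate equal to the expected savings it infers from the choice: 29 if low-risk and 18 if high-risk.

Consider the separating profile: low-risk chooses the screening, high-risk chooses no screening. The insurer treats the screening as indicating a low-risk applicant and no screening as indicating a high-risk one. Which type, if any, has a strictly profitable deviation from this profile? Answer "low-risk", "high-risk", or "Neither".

The screening pays 29; no screening pays 18.
low-risk: assigned the screening, nets 29 − 9 = 20; deviating to no screening nets 18.
high-risk: assigned no screening, nets 18; deviating to the screening nets 29 − 21 = 8.
Both types strictly prefer their assigned action; no profitable deviation.

Neither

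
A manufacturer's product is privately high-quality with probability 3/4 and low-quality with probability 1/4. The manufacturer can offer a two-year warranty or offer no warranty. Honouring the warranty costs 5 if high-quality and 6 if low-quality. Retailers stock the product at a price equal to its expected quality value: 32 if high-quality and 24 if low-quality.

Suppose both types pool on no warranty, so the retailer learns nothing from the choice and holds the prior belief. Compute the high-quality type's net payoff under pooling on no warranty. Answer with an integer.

Pooled price = 3/4·32 + 1/4·24 = 30.
high-quality pays no cost for no warranty, so net payoff = 30.

30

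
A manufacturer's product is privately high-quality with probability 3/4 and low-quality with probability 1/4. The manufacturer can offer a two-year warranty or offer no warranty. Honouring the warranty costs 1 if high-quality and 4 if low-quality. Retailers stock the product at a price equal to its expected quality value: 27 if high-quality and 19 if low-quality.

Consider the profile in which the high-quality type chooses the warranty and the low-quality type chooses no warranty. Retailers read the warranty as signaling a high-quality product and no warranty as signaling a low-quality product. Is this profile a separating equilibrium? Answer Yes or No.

Under these beliefs, the warranty earns price 27 and no warranty earns price 19.
high-quality: the warranty nets 27 − 1 = 26; no warranty nets 19. high-quality prefers the warranty.
low-quality: the warranty nets 27 − 4 = 23; no warranty nets 19. low-quality would deviate to the warranty.
low-quality has a profitable deviation, so the profile is not an equilibrium.

No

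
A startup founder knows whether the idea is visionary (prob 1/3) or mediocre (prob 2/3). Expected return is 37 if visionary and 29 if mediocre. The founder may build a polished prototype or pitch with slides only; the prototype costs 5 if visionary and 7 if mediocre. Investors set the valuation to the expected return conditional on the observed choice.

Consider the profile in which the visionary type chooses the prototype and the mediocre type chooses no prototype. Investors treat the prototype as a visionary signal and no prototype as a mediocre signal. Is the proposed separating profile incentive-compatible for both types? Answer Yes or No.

Under these beliefs, the prototype earns valuation 37 and no prototype earns valuation 29.
visionary: the prototype nets 37 − 5 = 32; no prototype nets 29. visionary prefers the prototype.
mediocre: the prototype nets 37 − 7 = 30; no prototype nets 29. mediocre would deviate to the prototype.
mediocre has a profitable deviation, so the profile is not an equilibrium.

No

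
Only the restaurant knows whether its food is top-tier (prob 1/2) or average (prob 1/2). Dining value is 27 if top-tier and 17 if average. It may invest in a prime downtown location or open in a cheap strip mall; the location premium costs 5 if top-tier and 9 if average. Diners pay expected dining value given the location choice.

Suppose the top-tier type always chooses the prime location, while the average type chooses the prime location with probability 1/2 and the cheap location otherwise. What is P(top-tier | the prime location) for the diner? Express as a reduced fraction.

P(the prime location) = (1/2)·1 + (1/2)·(1/2) = 3/4.
By Bayes' rule, P(top-tier | the prime location) = (1/2) / (3/4) = 2/3.

2/3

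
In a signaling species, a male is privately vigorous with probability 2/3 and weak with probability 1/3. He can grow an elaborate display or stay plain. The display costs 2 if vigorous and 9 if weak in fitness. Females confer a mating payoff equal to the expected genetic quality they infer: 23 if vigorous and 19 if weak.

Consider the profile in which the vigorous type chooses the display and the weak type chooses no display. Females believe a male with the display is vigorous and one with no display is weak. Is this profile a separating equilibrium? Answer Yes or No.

Yes

Under these beliefs, the display earns mating payoff 23 and no display earns mating payoff 19.
vigorous: the display nets 23 − 2 = 21; no display nets 19. vigorous prefers the display.
weak: the display nets 23 − 9 = 14; no display nets 19. weak prefers no display.
Neither type deviates, so the separating profile is an equilibrium.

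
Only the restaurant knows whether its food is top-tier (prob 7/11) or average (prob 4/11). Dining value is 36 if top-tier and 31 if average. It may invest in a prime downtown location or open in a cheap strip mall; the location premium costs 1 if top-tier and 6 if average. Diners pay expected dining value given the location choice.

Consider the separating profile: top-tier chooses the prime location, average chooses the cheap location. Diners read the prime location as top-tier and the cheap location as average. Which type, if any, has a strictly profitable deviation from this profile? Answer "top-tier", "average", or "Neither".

The prime location pays 36; the cheap location pays 31.
top-tier: assigned the prime location, nets 36 − 1 = 35; deviating to the cheap location nets 31.
average: assigned the cheap location, nets 31; deviating to the prime location nets 36 − 6 = 30.
Both types strictly prefer their assigned action; no profitable deviation.

Neither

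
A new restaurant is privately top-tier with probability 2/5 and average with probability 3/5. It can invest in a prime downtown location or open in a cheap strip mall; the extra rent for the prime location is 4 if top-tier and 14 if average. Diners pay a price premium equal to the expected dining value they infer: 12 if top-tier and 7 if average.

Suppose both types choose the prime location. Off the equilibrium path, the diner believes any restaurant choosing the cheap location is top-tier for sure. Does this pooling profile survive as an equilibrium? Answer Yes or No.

No

On path, the diner holds the prior and pays 2/5·12 + 3/5·7 = 9. Off path (the cheap location), believing top-tier, it pays 12.
top-tier: the prime location nets 9 − 4 = 5; the cheap location nets 12. top-tier would deviate.
average: the prime location nets 9 − 14 = -5; the cheap location nets 12. average would deviate.
A type deviates, so pooling fails.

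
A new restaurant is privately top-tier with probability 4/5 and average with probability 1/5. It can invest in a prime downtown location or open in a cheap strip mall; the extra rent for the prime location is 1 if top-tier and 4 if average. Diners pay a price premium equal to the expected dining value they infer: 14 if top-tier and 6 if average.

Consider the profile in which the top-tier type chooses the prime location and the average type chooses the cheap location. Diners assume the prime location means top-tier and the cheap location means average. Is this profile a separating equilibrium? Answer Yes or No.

No

Under these beliefs, the prime location earns price premium 14 and the cheap location earns price premium 6.
top-tier: the prime location nets 14 − 1 = 13; the cheap location nets 6. top-tier prefers the prime location.
average: the prime location nets 14 − 4 = 10; the cheap location nets 6. average would deviate to the prime location.
average has a profitable deviation, so the profile is not an equilibrium.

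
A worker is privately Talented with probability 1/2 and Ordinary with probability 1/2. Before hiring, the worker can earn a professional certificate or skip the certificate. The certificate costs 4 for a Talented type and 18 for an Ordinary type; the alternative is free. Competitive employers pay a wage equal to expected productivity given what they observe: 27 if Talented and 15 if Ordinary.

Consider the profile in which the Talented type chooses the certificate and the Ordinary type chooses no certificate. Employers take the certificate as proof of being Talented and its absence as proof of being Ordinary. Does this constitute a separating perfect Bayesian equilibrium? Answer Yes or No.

Yes

Under these beliefs, the certificate earns wage 27 and no certificate earns wage 15.
Talented: the certificate nets 27 − 4 = 23; no certificate nets 15. Talented prefers the certificate.
Ordinary: the certificate nets 27 − 18 = 9; no certificate nets 15. Ordinary prefers no certificate.
Neither type deviates, so the separating profile is an equilibrium.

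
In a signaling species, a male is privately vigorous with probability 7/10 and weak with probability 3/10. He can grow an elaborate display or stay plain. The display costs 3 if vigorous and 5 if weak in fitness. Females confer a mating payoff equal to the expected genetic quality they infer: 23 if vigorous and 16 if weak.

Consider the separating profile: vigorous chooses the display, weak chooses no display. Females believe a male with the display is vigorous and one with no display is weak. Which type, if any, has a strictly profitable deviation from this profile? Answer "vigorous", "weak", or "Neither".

The display pays 23; no display pays 16.
vigorous: assigned the display, nets 23 − 3 = 20; deviating to no display nets 16.
weak: assigned no display, nets 16; deviating to the display nets 23 − 5 = 18.
The weak type gains 2 by deviating.

weak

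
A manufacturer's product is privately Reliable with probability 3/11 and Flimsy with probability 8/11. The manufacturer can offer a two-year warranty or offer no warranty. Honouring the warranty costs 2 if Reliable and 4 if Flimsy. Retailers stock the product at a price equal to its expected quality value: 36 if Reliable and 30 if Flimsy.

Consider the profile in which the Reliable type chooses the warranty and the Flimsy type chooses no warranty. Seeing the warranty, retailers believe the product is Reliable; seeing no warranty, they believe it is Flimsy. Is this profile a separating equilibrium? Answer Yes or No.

Under these beliefs, the warranty earns price 36 and no warranty earns price 30.
Reliable: the warranty nets 36 − 2 = 34; no warranty nets 30. Reliable prefers the warranty.
Flimsy: the warranty nets 36 − 4 = 32; no warranty nets 30. Flimsy would deviate to the warranty.
Flimsy has a profitable deviation, so the profile is not an equilibrium.

No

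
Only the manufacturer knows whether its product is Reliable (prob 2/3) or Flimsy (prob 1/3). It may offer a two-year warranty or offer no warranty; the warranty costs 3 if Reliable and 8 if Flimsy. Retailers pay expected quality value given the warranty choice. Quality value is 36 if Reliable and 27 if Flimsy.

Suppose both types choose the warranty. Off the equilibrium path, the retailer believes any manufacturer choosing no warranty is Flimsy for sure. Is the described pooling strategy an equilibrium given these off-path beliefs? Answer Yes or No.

No

On path, the retailer holds the prior and pays 2/3·36 + 1/3·27 = 33. Off path (no warranty), believing Flimsy, it pays 27.
Reliable: the warranty nets 33 − 3 = 30; no warranty nets 27. Reliable stays.
Flimsy: the warranty nets 33 − 8 = 25; no warranty nets 27. Flimsy would deviate.
A type deviates, so pooling fails.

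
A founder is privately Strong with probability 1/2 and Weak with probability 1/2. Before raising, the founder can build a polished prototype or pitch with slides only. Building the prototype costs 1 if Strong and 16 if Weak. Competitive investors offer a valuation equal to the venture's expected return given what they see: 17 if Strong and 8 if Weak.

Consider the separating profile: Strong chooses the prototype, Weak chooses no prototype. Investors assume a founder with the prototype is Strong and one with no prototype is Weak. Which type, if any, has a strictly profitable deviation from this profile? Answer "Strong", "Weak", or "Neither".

The prototype pays 17; no prototype pays 8.
Strong: assigned the prototype, nets 17 − 1 = 16; deviating to no prototype nets 8.
Weak: assigned no prototype, nets 8; deviating to the prototype nets 17 − 16 = 1.
Both types strictly prefer their assigned action; no profitable deviation.

Neither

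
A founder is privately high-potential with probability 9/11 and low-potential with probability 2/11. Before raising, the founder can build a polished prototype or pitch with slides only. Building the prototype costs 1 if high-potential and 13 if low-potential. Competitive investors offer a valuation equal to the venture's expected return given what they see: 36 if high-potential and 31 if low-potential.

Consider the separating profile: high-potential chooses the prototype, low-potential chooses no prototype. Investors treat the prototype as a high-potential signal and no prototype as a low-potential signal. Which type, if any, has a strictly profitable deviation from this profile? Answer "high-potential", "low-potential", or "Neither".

The prototype pays 36; no prototype pays 31.
high-potential: assigned the prototype, nets 36 − 1 = 35; deviating to no prototype nets 31.
low-potential: assigned no prototype, nets 31; deviating to the prototype nets 36 − 13 = 23.
Both types strictly prefer their assigned action; no profitable deviation.

Neither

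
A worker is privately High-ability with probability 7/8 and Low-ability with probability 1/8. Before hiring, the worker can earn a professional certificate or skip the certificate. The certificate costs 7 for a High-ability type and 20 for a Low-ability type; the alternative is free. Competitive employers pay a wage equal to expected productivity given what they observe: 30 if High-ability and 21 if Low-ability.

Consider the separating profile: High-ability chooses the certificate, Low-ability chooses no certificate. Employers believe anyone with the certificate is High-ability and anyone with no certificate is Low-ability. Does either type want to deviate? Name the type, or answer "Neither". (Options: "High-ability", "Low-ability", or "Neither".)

Neither

The certificate pays 30; no certificate pays 21.
High-ability: assigned the certificate, nets 30 − 7 = 23; deviating to no certificate nets 21.
Low-ability: assigned no certificate, nets 21; deviating to the certificate nets 30 − 20 = 10.
Both types strictly prefer their assigned action; no profitable deviation.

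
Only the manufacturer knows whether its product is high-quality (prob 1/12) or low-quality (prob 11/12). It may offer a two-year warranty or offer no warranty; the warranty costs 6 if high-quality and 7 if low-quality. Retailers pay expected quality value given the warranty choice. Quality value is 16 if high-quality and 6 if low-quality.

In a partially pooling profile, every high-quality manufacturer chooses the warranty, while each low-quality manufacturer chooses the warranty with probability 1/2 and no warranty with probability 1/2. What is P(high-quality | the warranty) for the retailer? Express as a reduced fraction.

2/13

P(the warranty) = (1/12)·1 + (11/12)·(1/2) = 13/24.
By Bayes' rule, P(high-quality | the warranty) = (1/12) / (13/24) = 2/13.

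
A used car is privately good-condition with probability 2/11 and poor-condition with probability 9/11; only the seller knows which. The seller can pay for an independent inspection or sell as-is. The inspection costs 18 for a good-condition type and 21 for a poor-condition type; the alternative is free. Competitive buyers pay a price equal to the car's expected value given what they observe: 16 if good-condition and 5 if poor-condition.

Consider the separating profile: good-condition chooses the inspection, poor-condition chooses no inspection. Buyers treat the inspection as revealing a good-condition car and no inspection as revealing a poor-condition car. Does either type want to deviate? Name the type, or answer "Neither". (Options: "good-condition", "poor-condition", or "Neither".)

The inspection pays 16; no inspection pays 5.
good-condition: assigned the inspection, nets 16 − 18 = -2; deviating to no inspection nets 5.
poor-condition: assigned no inspection, nets 5; deviating to the inspection nets 16 − 21 = -5.
The good-condition type gains 7 by deviating.

good-condition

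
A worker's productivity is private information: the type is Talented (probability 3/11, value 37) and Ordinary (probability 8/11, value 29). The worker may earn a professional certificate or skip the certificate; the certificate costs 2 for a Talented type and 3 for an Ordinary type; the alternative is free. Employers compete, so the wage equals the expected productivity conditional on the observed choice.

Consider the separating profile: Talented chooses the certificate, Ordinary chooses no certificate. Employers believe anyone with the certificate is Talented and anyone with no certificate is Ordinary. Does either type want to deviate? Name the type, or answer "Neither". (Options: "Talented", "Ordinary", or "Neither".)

The certificate pays 37; no certificate pays 29.
Talented: assigned the certificate, nets 37 − 2 = 35; deviating to no certificate nets 29.
Ordinary: assigned no certificate, nets 29; deviating to the certificate nets 37 − 3 = 34.
The Ordinary type gains 5 by deviating.

Ordinary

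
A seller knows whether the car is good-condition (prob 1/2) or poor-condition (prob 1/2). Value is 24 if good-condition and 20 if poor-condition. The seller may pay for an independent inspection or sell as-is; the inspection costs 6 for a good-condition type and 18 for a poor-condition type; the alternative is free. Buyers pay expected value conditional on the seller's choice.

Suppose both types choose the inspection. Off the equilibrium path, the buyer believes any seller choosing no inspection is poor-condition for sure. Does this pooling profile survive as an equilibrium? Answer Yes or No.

No

On path, the buyer holds the prior and pays 1/2·24 + 1/2·20 = 22. Off path (no inspection), believing poor-condition, it pays 20.
good-condition: the inspection nets 22 − 6 = 16; no inspection nets 20. good-condition would deviate.
poor-condition: the inspection nets 22 − 18 = 4; no inspection nets 20. poor-condition would deviate.
A type deviates, so pooling fails.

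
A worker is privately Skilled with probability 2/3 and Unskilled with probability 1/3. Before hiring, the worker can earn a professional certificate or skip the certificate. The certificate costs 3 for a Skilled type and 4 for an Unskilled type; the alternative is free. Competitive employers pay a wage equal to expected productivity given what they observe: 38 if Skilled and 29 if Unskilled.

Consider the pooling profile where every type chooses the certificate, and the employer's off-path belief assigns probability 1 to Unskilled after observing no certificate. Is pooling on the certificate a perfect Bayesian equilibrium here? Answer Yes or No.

On path, the employer holds the prior and pays 2/3·38 + 1/3·29 = 35. Off path (no certificate), believing Unskilled, it pays 29.
Skilled: the certificate nets 35 − 3 = 32; no certificate nets 29. Skilled stays.
Unskilled: the certificate nets 35 − 4 = 31; no certificate nets 29. Unskilled stays.
No type deviates, so pooling is sustained.

Yes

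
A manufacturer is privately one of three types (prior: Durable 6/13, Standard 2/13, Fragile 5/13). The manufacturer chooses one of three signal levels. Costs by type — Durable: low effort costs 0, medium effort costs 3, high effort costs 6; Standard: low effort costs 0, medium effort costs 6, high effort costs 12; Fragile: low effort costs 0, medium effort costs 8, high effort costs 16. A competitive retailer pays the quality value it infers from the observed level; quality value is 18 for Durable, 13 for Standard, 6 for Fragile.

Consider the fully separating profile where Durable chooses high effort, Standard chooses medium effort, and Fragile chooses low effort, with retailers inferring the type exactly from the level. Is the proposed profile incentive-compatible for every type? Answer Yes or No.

Yes

Separating prices: high effort → 18, medium effort → 13, low effort → 6.
Durable (assigned high effort): low effort: 6 − 0 = 6; medium effort: 13 − 3 = 10; high effort: 18 − 6 = 12. Durable stays.
Standard (assigned medium effort): low effort: 6 − 0 = 6; medium effort: 13 − 6 = 7; high effort: 18 − 12 = 6. Standard stays.
Fragile (assigned low effort): low effort: 6 − 0 = 6; medium effort: 13 − 8 = 5; high effort: 18 − 16 = 2. Fragile stays.
Every type prefers its assigned level; separation holds.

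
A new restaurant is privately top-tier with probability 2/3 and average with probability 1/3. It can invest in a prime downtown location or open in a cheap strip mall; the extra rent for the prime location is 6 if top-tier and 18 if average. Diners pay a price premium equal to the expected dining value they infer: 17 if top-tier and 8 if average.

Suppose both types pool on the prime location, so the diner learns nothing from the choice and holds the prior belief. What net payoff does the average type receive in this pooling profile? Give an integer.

Pooled price premium = 2/3·17 + 1/3·8 = 14.
average pays cost 18 for the prime location, so net payoff = 14 − 18 = -4.

-4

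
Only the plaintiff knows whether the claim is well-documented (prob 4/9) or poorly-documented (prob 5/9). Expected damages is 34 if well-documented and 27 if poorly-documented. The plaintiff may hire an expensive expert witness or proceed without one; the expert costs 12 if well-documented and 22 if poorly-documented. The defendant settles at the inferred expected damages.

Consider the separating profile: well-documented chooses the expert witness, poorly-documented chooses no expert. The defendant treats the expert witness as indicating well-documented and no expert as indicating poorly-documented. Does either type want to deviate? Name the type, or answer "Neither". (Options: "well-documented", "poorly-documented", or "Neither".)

well-documented

The expert witness pays 34; no expert pays 27.
well-documented: assigned the expert witness, nets 34 − 12 = 22; deviating to no expert nets 27.
poorly-documented: assigned no expert, nets 27; deviating to the expert witness nets 34 − 22 = 12.
The well-documented type gains 5 by deviating.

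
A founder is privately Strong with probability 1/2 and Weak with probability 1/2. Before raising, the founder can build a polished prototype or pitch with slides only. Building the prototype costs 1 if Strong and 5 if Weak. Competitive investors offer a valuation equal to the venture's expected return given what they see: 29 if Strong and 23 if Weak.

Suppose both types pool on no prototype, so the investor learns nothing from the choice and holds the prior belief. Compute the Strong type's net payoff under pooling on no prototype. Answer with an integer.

26

Pooled valuation = 1/2·29 + 1/2·23 = 26.
Strong pays no cost for no prototype, so net payoff = 26.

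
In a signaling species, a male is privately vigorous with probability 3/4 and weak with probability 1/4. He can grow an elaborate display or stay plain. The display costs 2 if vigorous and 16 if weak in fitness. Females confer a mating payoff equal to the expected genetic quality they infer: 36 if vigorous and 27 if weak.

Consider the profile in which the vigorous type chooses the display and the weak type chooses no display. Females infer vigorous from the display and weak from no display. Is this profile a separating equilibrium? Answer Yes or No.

Under these beliefs, the display earns mating payoff 36 and no display earns mating payoff 27.
vigorous: the display nets 36 − 2 = 34; no display nets 27. vigorous prefers the display.
weak: the display nets 36 − 16 = 20; no display nets 27. weak prefers no display.
Neither type deviates, so the separating profile is an equilibrium.

Yes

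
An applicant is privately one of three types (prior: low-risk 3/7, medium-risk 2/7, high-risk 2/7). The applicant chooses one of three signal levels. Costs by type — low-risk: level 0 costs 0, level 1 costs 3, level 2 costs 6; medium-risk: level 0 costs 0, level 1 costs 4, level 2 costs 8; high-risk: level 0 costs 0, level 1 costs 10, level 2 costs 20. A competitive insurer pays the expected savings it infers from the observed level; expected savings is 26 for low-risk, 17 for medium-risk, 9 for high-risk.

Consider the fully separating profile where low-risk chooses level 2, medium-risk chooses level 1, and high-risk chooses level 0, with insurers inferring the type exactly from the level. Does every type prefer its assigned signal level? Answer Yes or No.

Separating rebates: level 2 → 26, level 1 → 17, level 0 → 9.
low-risk (assigned level 2): level 0: 9 − 0 = 9; level 1: 17 − 3 = 14; level 2: 26 − 6 = 20. low-risk stays.
medium-risk (assigned level 1): level 0: 9 − 0 = 9; level 1: 17 − 4 = 13; level 2: 26 − 8 = 18. medium-risk prefers level 2.
high-risk (assigned level 0): level 0: 9 − 0 = 9; level 1: 17 − 10 = 7; level 2: 26 − 20 = 6. high-risk stays.
At least one type deviates; the separating profile fails.

No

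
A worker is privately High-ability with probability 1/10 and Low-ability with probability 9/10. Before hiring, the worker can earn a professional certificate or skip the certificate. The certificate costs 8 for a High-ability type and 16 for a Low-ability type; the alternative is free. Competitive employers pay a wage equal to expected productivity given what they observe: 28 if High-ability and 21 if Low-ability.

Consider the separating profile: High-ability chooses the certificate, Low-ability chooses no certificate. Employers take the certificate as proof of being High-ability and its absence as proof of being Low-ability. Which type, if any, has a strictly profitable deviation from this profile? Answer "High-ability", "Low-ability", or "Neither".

The certificate pays 28; no certificate pays 21.
High-ability: assigned the certificate, nets 28 − 8 = 20; deviating to no certificate nets 21.
Low-ability: assigned no certificate, nets 21; deviating to the certificate nets 28 − 16 = 12.
The High-ability type gains 1 by deviating.

High-ability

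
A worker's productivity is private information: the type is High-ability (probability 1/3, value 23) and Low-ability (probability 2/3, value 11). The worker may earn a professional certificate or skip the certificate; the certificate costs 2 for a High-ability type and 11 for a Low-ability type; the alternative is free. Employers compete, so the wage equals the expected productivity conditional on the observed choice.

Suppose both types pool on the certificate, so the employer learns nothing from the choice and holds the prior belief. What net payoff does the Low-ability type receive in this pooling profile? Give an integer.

4

Pooled wage = 1/3·23 + 2/3·11 = 15.
Low-ability pays cost 11 for the certificate, so net payoff = 15 − 11 = 4.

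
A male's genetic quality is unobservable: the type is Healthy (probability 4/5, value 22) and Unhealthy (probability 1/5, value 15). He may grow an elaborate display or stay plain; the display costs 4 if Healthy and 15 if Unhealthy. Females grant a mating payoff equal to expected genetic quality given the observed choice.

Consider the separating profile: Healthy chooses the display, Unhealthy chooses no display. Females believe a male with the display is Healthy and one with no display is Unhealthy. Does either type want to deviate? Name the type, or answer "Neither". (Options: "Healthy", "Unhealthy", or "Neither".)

Neither

The display pays 22; no display pays 15.
Healthy: assigned the display, nets 22 − 4 = 18; deviating to no display nets 15.
Unhealthy: assigned no display, nets 15; deviating to the display nets 22 − 15 = 7.
Both types strictly prefer their assigned action; no profitable deviation.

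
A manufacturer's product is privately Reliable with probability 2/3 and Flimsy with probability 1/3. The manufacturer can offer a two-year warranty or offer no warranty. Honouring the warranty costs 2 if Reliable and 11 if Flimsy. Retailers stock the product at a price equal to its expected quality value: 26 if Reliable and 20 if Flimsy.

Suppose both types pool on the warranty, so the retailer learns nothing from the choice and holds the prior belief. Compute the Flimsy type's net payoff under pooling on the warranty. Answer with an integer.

13

Pooled price = 2/3·26 + 1/3·20 = 24.
Flimsy pays cost 11 for the warranty, so net payoff = 24 − 11 = 13.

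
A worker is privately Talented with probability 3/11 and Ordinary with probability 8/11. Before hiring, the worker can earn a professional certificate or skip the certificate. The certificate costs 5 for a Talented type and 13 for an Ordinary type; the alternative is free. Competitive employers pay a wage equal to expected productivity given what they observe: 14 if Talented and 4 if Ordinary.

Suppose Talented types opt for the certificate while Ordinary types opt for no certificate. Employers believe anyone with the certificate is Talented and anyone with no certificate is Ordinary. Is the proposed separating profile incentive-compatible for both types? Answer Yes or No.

Yes

Under these beliefs, the certificate earns wage 14 and no certificate earns wage 4.
Talented: the certificate nets 14 − 5 = 9; no certificate nets 4. Talented prefers the certificate.
Ordinary: the certificate nets 14 − 13 = 1; no certificate nets 4. Ordinary prefers no certificate.
Neither type deviates, so the separating profile is an equilibrium.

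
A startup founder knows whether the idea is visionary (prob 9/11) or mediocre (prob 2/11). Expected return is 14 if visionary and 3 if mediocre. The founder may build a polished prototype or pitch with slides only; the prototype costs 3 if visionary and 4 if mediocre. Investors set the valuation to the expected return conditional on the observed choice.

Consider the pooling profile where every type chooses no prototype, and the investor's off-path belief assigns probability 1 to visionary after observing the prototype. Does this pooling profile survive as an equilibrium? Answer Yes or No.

On path, the investor holds the prior and pays 9/11·14 + 2/11·3 = 12. Off path (the prototype), believing visionary, it pays 14.
visionary: no prototype nets 12; the prototype nets 14 − 3 = 11. visionary stays.
mediocre: no prototype nets 12; the prototype nets 14 − 4 = 10. mediocre stays.
No type deviates, so pooling is sustained.

Yes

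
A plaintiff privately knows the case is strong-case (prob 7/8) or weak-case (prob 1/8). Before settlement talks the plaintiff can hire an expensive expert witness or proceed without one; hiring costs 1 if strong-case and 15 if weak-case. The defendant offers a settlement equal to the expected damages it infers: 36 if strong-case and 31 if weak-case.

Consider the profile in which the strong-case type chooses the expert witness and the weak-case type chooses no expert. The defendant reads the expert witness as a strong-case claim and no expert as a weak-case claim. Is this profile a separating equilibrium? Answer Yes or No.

Under these beliefs, the expert witness earns settlement 36 and no expert earns settlement 31.
strong-case: the expert witness nets 36 − 1 = 35; no expert nets 31. strong-case prefers the expert witness.
weak-case: the expert witness nets 36 − 15 = 21; no expert nets 31. weak-case prefers no expert.
Neither type deviates, so the separating profile is an equilibrium.

Yes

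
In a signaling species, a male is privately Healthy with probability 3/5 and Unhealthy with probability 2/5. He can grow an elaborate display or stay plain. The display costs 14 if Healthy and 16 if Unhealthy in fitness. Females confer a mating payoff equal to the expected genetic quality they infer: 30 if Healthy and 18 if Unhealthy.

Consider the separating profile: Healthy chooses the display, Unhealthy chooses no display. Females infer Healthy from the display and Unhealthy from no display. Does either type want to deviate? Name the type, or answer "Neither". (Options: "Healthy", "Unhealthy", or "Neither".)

The display pays 30; no display pays 18.
Healthy: assigned the display, nets 30 − 14 = 16; deviating to no display nets 18.
Unhealthy: assigned no display, nets 18; deviating to the display nets 30 − 16 = 14.
The Healthy type gains 2 by deviating.

Healthy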